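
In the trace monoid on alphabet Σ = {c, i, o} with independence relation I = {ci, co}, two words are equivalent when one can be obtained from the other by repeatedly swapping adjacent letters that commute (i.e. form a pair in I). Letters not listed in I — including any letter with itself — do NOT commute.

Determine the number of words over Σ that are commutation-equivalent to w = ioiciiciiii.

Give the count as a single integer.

55

#0=i has no predecessor
#1=o depends on [0:i]
#2=i depends on [1:o]
#3=c has no predecessor
#4=i depends on [2:i]
#5=i depends on [4:i]
#6=c depends on [3:c]
#7=i depends on [5:i]
#8=i depends on [7:i]
#9=i depends on [8:i]
#10=i depends on [9:i]
sources: [0:i, 3:c]
N(rest) = Σ N(rest − s) over sources s of rest; N(one piece) = 1:
  size 1 → [6]=1  [10]=1
  size 2 → [3,6]=1  [6,10]=2  [9,10]=1
  size 3 → [3,6,10]=3  [6,9,10]=3  [8,9,10]=1
  size 4 → [3,6,9,10]=6  [6,8,9,10]=4  [7,8,9,10]=1
  size 5 → [3,6,8,9,10]=10  [5,7,8,9,10]=1  [6,7,8,9,10]=5
  size 6 → [3,6,7,8,9,10]=15  [4,5,7,8,9,10]=1  [5,6,7,8,9,10]=6
  size 7 → [2,4,5,7,8,9,10]=1  [3,5,6,7,8,9,10]=21  [4,5,6,7,8,9,10]=7
  size 8 → [1,2,4,5,7,8,9,10]=1  [2,4,5,6,7,8,9,10]=8  [3,4,5,6,7,8,9,10]=28
  size 9 → [0,1,2,4,5,7,8,9,10]=1  [1,2,4,5,6,7,8,9,10]=9  [2,3,4,5,6,7,8,9,10]=36
  first=0(i) contributes 45
  first=3(c) contributes 10
|[w]| = 55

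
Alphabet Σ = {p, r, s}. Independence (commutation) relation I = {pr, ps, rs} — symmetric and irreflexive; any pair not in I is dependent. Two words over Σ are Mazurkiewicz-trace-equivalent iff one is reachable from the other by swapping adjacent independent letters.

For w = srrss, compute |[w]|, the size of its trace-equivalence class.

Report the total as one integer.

#0=s has no predecessor
#1=r has no predecessor
#2=r depends on [1:r]
#3=s depends on [0:s]
#4=s depends on [3:s]
sources: [0:s, 1:r]
N(rest) = Σ N(rest − s) over sources s of rest; N(one piece) = 1:
  size 1 → [2]=1  [4]=1
  size 2 → [1,2]=1  [2,4]=2  [3,4]=1
  size 3 → [0,3,4]=1  [1,2,4]=3  [2,3,4]=3
  first=0(s) contributes 6
  first=1(r) contributes 4
|[w]| = 10

10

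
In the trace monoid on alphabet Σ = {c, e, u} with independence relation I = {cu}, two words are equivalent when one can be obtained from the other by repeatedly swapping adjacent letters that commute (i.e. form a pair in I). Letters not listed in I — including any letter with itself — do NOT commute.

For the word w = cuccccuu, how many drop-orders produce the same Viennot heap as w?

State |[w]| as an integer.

#0=c has no predecessor
#1=u has no predecessor
#2=c depends on [0:c]
#3=c depends on [2:c]
#4=c depends on [3:c]
#5=c depends on [4:c]
#6=u depends on [1:u]
#7=u depends on [6:u]
sources: [0:c, 1:u]
N(rest) = Σ N(rest − s) over sources s of rest; N(one piece) = 1:
  size 1 → [5]=1  [7]=1
  size 2 → [4,5]=1  [5,7]=2  [6,7]=1
  size 3 → [1,6,7]=1  [3,4,5]=1  [4,5,7]=3  [5,6,7]=3
  size 4 → [1,5,6,7]=4  [2,3,4,5]=1  [3,4,5,7]=4  [4,5,6,7]=6
  size 5 → [0,2,3,4,5]=1  [1,4,5,6,7]=10  [2,3,4,5,7]=5  [3,4,5,6,7]=10
  size 6 → [0,2,3,4,5,7]=6  [1,3,4,5,6,7]=20  [2,3,4,5,6,7]=15
  first=0(c) contributes 35
  first=1(u) contributes 21
|[w]| = 56

56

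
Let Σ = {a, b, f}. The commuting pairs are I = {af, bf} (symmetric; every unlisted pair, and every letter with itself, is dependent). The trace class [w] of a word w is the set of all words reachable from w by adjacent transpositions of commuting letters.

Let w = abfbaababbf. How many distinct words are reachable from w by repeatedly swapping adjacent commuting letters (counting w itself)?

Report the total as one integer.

55

piece 0:a — minimal
piece 1:b rests on {0:a}
piece 2:f — minimal
piece 3:b rests on {1:b}
piece 4:a rests on {3:b}
piece 5:a rests on {4:a}
piece 6:b rests on {5:a}
piece 7:a rests on {6:b}
piece 8:b rests on {7:a}
piece 9:b rests on {8:b}
piece 10:f rests on {2:f}
minimal pieces: {0:a, 2:f}
ways to finish when only these pieces remain (= sum over removing one remaining piece with nothing left below it):
  1 left: {9}→1  {10}→1
  2 left: {2,10}→1  {8,9}→1  {9,10}→2
  3 left: {2,9,10}→3  {7,8,9}→1  {8,9,10}→3
  4 left: {2,8,9,10}→6  {6,7,8,9}→1  {7,8,9,10}→4
  5 left: {2,7,8,9,10}→10  {5,6,7,8,9}→1  {6,7,8,9,10}→5
  6 left: {2,6,7,8,9,10}→15  {4,5,6,7,8,9}→1  {5,6,7,8,9,10}→6
  7 left: {2,5,6,7,8,9,10}→21  {3,4,5,6,7,8,9}→1  {4,5,6,7,8,9,10}→7
  8 left: {1,3,4,5,6,7,8,9}→1  {2,4,5,6,7,8,9,10}→28  {3,4,5,6,7,8,9,10}→8
  9 left: {0,1,3,4,5,6,7,8,9}→1  {1,3,4,5,6,7,8,9,10}→9  {2,3,4,5,6,7,8,9,10}→36
  placing 0:a first → 45 extensions
  placing 2:f first → 10 extensions
total linear extensions = 55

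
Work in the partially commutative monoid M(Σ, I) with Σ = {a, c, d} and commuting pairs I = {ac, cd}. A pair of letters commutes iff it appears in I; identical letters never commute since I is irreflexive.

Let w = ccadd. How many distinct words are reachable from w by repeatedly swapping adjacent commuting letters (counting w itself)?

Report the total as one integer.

10

#0=c has no predecessor
#1=c depends on [0:c]
#2=a has no predecessor
#3=d depends on [2:a]
#4=d depends on [3:d]
sources: [0:c, 2:a]
N(rest) = Σ N(rest − s) over sources s of rest; N(one piece) = 1:
  size 1 → [1]=1  [4]=1
  size 2 → [0,1]=1  [1,4]=2  [3,4]=1
  size 3 → [0,1,4]=3  [1,3,4]=3  [2,3,4]=1
  first=0(c) contributes 4
  first=2(a) contributes 6
|[w]| = 10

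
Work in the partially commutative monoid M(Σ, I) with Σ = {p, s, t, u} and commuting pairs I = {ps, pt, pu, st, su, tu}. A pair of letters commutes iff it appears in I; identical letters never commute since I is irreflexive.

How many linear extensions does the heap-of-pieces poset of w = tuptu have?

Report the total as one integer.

drop 0:t onto floor
drop 1:u onto floor
drop 2:p onto floor
drop 3:t onto {0:t}
drop 4:u onto {1:u}
ground layer = {0:t, 1:u, 2:p}
drop-orders for the pieces not yet dropped (sum over which currently-grounded one goes next):
  1 to go: {2} 1  {3} 1  {4} 1
  2 to go: {0,3} 1  {1,4} 1  {2,3} 2  {2,4} 2  {3,4} 2
  3 to go: {0,2,3} 3  {0,3,4} 3  {1,2,4} 3  {1,3,4} 3  {2,3,4} 6
  if 0:t drops first: 12 orders
  if 1:u drops first: 12 orders
  if 2:p drops first: 6 orders
heap linearizations: 30

30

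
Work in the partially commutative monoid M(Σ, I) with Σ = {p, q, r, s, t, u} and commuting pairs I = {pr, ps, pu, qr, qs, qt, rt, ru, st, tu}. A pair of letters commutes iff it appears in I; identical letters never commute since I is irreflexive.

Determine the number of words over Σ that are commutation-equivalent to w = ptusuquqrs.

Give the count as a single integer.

#0=p has no predecessor
#1=t depends on [0:p]
#2=u has no predecessor
#3=s depends on [2:u]
#4=u depends on [3:s]
#5=q depends on [0:p, 4:u]
#6=u depends on [5:q]
#7=q depends on [6:u]
#8=r depends on [3:s]
#9=s depends on [6:u, 8:r]
sources: [0:p, 2:u]
N(rest) = Σ N(rest − s) over sources s of rest; N(one piece) = 1:
  size 1 → [1]=1  [7]=1  [9]=1
  size 2 → [1,7]=2  [1,9]=2  [7,9]=2  [8,9]=1
  size 3 → [1,7,9]=6  [1,8,9]=3  [6,7,9]=2  [7,8,9]=3
  size 4 → [1,6,7,9]=8  [1,7,8,9]=12  [5,6,7,9]=2  [6,7,8,9]=5
  size 5 → [1,5,6,7,9]=10  [1,6,7,8,9]=25  [4,5,6,7,9]=2  [5,6,7,8,9]=7
  size 6 → [0,1,5,6,7,9]=10  [1,4,5,6,7,9]=12  [1,5,6,7,8,9]=42  [4,5,6,7,8,9]=9
  size 7 → [0,1,4,5,6,7,9]=22  [0,1,5,6,7,8,9]=52  [1,4,5,6,7,8,9]=63  [3,4,5,6,7,8,9]=9
  size 8 → [0,1,4,5,6,7,8,9]=137  [1,3,4,5,6,7,8,9]=72  [2,3,4,5,6,7,8,9]=9
  first=0(p) contributes 81
  first=2(u) contributes 209
|[w]| = 290

290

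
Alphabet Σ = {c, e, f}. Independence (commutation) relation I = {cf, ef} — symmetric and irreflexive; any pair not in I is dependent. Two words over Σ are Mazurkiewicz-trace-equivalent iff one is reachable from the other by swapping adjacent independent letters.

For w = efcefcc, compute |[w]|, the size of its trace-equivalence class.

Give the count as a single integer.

#0=e has no predecessor
#1=f has no predecessor
#2=c depends on [0:e]
#3=e depends on [2:c]
#4=f depends on [1:f]
#5=c depends on [3:e]
#6=c depends on [5:c]
sources: [0:e, 1:f]
N(rest) = Σ N(rest − s) over sources s of rest; N(one piece) = 1:
  size 1 → [4]=1  [6]=1
  size 2 → [1,4]=1  [4,6]=2  [5,6]=1
  size 3 → [1,4,6]=3  [3,5,6]=1  [4,5,6]=3
  size 4 → [1,4,5,6]=6  [2,3,5,6]=1  [3,4,5,6]=4
  size 5 → [0,2,3,5,6]=1  [1,3,4,5,6]=10  [2,3,4,5,6]=5
  first=0(e) contributes 15
  first=1(f) contributes 6
|[w]| = 21

21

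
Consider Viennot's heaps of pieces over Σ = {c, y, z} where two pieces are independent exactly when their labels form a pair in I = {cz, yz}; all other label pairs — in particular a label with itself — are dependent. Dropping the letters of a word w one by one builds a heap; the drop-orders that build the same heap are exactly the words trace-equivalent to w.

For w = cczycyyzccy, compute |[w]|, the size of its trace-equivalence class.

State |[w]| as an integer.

piece 0:c — minimal
piece 1:c rests on {0:c}
piece 2:z — minimal
piece 3:y rests on {1:c}
piece 4:c rests on {3:y}
piece 5:y rests on {4:c}
piece 6:y rests on {5:y}
piece 7:z rests on {2:z}
piece 8:c rests on {6:y}
piece 9:c rests on {8:c}
piece 10:y rests on {9:c}
minimal pieces: {0:c, 2:z}
ways to finish when only these pieces remain (= sum over removing one remaining piece with nothing left below it):
  1 left: {7}→1  {10}→1
  2 left: {2,7}→1  {7,10}→2  {9,10}→1
  3 left: {2,7,10}→3  {7,9,10}→3  {8,9,10}→1
  4 left: {2,7,9,10}→6  {6,8,9,10}→1  {7,8,9,10}→4
  5 left: {2,7,8,9,10}→10  {5,6,8,9,10}→1  {6,7,8,9,10}→5
  6 left: {2,6,7,8,9,10}→15  {4,5,6,8,9,10}→1  {5,6,7,8,9,10}→6
  7 left: {2,5,6,7,8,9,10}→21  {3,4,5,6,8,9,10}→1  {4,5,6,7,8,9,10}→7
  8 left: {1,3,4,5,6,8,9,10}→1  {2,4,5,6,7,8,9,10}→28  {3,4,5,6,7,8,9,10}→8
  9 left: {0,1,3,4,5,6,8,9,10}→1  {1,3,4,5,6,7,8,9,10}→9  {2,3,4,5,6,7,8,9,10}→36
  placing 0:c first → 45 extensions
  placing 2:z first → 10 extensions
total linear extensions = 55

55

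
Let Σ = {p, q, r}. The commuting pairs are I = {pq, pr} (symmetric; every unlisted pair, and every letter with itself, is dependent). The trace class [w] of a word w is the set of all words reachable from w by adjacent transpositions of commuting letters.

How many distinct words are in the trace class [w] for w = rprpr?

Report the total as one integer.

0(r) covers ∅
1(p) covers ∅
2(r) covers 0:r
3(p) covers 1:p
4(r) covers 2:r
floor of heap: 0:r, 1:p
completions by unplaced set U, small U first (add the entries for U minus each lowest piece of U):
  |U|=1: {3}:1  {4}:1
  |U|=2: {1,3}:1  {2,4}:1  {3,4}:2
  |U|=3: {0,2,4}:1  {1,3,4}:3  {2,3,4}:3
  start at 0(r): 6
  start at 1(p): 4
sum over floor = 10

10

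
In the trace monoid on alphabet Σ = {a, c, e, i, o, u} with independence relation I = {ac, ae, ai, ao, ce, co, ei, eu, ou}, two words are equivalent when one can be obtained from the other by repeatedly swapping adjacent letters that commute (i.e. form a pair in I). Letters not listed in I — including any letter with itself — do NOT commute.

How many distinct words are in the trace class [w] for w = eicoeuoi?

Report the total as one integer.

25

0(e) covers ∅
1(i) covers ∅
2(c) covers 1:i
3(o) covers 0:e, 1:i
4(e) covers 3:o
5(u) covers 2:c
6(o) covers 4:e
7(i) covers 5:u, 6:o
floor of heap: 0:e, 1:i
completions by unplaced set U, small U first (add the entries for U minus each lowest piece of U):
  |U|=1: {7}:1
  |U|=2: {5,7}:1  {6,7}:1
  |U|=3: {2,5,7}:1  {4,6,7}:1  {5,6,7}:2
  |U|=4: {2,5,6,7}:3  {3,4,6,7}:1  {4,5,6,7}:3
  |U|=5: {0,3,4,6,7}:1  {2,4,5,6,7}:6  {3,4,5,6,7}:4
  |U|=6: {0,3,4,5,6,7}:5  {2,3,4,5,6,7}:10
  start at 0(e): 10
  start at 1(i): 15
sum over floor = 25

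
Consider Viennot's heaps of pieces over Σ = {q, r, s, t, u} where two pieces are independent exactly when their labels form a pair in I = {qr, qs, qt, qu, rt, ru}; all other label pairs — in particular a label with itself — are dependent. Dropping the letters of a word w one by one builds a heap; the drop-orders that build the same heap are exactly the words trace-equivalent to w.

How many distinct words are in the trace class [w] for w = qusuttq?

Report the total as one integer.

21

#0=q has no predecessor
#1=u has no predecessor
#2=s depends on [1:u]
#3=u depends on [2:s]
#4=t depends on [3:u]
#5=t depends on [4:t]
#6=q depends on [0:q]
sources: [0:q, 1:u]
N(rest) = Σ N(rest − s) over sources s of rest; N(one piece) = 1:
  size 1 → [5]=1  [6]=1
  size 2 → [0,6]=1  [4,5]=1  [5,6]=2
  size 3 → [0,5,6]=3  [3,4,5]=1  [4,5,6]=3
  size 4 → [0,4,5,6]=6  [2,3,4,5]=1  [3,4,5,6]=4
  size 5 → [0,3,4,5,6]=10  [1,2,3,4,5]=1  [2,3,4,5,6]=5
  first=0(q) contributes 6
  first=1(u) contributes 15
|[w]| = 21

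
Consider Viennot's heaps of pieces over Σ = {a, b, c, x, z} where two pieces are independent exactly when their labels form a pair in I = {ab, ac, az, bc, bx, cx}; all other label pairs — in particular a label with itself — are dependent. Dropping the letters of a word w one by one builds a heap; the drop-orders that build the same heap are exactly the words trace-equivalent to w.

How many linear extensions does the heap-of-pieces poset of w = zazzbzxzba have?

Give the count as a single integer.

18

drop 0:z onto floor
drop 1:a onto floor
drop 2:z onto {0:z}
drop 3:z onto {2:z}
drop 4:b onto {3:z}
drop 5:z onto {4:b}
drop 6:x onto {1:a, 5:z}
drop 7:z onto {6:x}
drop 8:b onto {7:z}
drop 9:a onto {6:x}
ground layer = {0:z, 1:a}
drop-orders for the pieces not yet dropped (sum over which currently-grounded one goes next):
  1 to go: {8} 1  {9} 1
  2 to go: {7,8} 1  {8,9} 2
  3 to go: {7,8,9} 3
  4 to go: {6,7,8,9} 3
  5 to go: {1,6,7,8,9} 3  {5,6,7,8,9} 3
  6 to go: {1,5,6,7,8,9} 6  {4,5,6,7,8,9} 3
  7 to go: {1,4,5,6,7,8,9} 9  {3,4,5,6,7,8,9} 3
  8 to go: {1,3,4,5,6,7,8,9} 12  {2,3,4,5,6,7,8,9} 3
  if 0:z drops first: 15 orders
  if 1:a drops first: 3 orders
heap linearizations: 18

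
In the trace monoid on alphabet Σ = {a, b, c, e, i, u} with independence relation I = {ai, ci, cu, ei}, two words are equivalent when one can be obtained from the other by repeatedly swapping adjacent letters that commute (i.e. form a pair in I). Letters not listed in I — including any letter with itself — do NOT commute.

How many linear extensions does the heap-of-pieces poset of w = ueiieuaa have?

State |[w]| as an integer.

piece 0:u — minimal
piece 1:e rests on {0:u}
piece 2:i rests on {0:u}
piece 3:i rests on {2:i}
piece 4:e rests on {1:e}
piece 5:u rests on {3:i, 4:e}
piece 6:a rests on {5:u}
piece 7:a rests on {6:a}
minimal pieces: {0:u}
ways to finish when only these pieces remain (= sum over removing one remaining piece with nothing left below it):
  1 left: {7}→1
  2 left: {6,7}→1
  3 left: {5,6,7}→1
  4 left: {3,5,6,7}→1  {4,5,6,7}→1
  5 left: {1,4,5,6,7}→1  {2,3,5,6,7}→1  {3,4,5,6,7}→2
  6 left: {1,3,4,5,6,7}→3  {2,3,4,5,6,7}→3
  placing 0:u first → 6 extensions

6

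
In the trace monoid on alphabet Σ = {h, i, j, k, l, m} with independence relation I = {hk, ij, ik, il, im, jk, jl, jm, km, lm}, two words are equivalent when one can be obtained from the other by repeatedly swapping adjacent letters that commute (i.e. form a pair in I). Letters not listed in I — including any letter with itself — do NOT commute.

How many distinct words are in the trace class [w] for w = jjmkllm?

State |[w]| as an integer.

#0=j has no predecessor
#1=j depends on [0:j]
#2=m has no predecessor
#3=k has no predecessor
#4=l depends on [3:k]
#5=l depends on [4:l]
#6=m depends on [2:m]
sources: [0:j, 2:m, 3:k]
N(rest) = Σ N(rest − s) over sources s of rest; N(one piece) = 1:
  size 1 → [1]=1  [5]=1  [6]=1
  size 2 → [0,1]=1  [1,5]=2  [1,6]=2  [2,6]=1  [4,5]=1  [5,6]=2
  size 3 → [0,1,5]=3  [0,1,6]=3  [1,2,6]=3  [1,4,5]=3  [1,5,6]=6  [2,5,6]=3  [3,4,5]=1  [4,5,6]=3
  size 4 → [0,1,2,6]=6  [0,1,4,5]=6  [0,1,5,6]=12  [1,2,5,6]=12  [1,3,4,5]=4  [1,4,5,6]=12  [2,4,5,6]=6  [3,4,5,6]=4
  size 5 → [0,1,2,5,6]=30  [0,1,3,4,5]=10  [0,1,4,5,6]=30  [1,2,4,5,6]=30  [1,3,4,5,6]=20  [2,3,4,5,6]=10
  first=0(j) contributes 60
  first=2(m) contributes 60
  first=3(k) contributes 90
|[w]| = 210

210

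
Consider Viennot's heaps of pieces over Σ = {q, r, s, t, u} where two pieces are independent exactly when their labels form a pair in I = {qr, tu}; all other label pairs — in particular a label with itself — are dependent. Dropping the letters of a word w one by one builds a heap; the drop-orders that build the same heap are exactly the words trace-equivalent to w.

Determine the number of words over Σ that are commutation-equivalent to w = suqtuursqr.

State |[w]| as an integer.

drop 0:s onto floor
drop 1:u onto {0:s}
drop 2:q onto {1:u}
drop 3:t onto {2:q}
drop 4:u onto {2:q}
drop 5:u onto {4:u}
drop 6:r onto {3:t, 5:u}
drop 7:s onto {6:r}
drop 8:q onto {7:s}
drop 9:r onto {7:s}
ground layer = {0:s}
drop-orders for the pieces not yet dropped (sum over which currently-grounded one goes next):
  1 to go: {8} 1  {9} 1
  2 to go: {8,9} 2
  3 to go: {7,8,9} 2
  4 to go: {6,7,8,9} 2
  5 to go: {3,6,7,8,9} 2  {5,6,7,8,9} 2
  6 to go: {3,5,6,7,8,9} 4  {4,5,6,7,8,9} 2
  7 to go: {3,4,5,6,7,8,9} 6
  8 to go: {2,3,4,5,6,7,8,9} 6
  if 0:s drops first: 6 orders

6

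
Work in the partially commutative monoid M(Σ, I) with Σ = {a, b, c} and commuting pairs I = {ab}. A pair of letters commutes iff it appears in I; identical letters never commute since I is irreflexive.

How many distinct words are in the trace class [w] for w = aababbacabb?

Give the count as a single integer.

105

piece 0:a — minimal
piece 1:a rests on {0:a}
piece 2:b — minimal
piece 3:a rests on {1:a}
piece 4:b rests on {2:b}
piece 5:b rests on {4:b}
piece 6:a rests on {3:a}
piece 7:c rests on {5:b, 6:a}
piece 8:a rests on {7:c}
piece 9:b rests on {7:c}
piece 10:b rests on {9:b}
minimal pieces: {0:a, 2:b}
ways to finish when only these pieces remain (= sum over removing one remaining piece with nothing left below it):
  1 left: {8}→1  {10}→1
  2 left: {8,10}→2  {9,10}→1
  3 left: {8,9,10}→3
  4 left: {7,8,9,10}→3
  5 left: {5,7,8,9,10}→3  {6,7,8,9,10}→3
  6 left: {3,6,7,8,9,10}→3  {4,5,7,8,9,10}→3  {5,6,7,8,9,10}→6
  7 left: {1,3,6,7,8,9,10}→3  {2,4,5,7,8,9,10}→3  {3,5,6,7,8,9,10}→9  {4,5,6,7,8,9,10}→9
  8 left: {0,1,3,6,7,8,9,10}→3  {1,3,5,6,7,8,9,10}→12  {2,4,5,6,7,8,9,10}→12  {3,4,5,6,7,8,9,10}→18
  9 left: {0,1,3,5,6,7,8,9,10}→15  {1,3,4,5,6,7,8,9,10}→30  {2,3,4,5,6,7,8,9,10}→30
  placing 0:a first → 60 extensions
  placing 2:b first → 45 extensions
total linear extensions = 105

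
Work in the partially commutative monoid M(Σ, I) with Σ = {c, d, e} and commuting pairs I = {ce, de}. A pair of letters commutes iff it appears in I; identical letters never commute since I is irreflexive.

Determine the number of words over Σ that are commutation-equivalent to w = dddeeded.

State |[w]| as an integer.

56

#0=d has no predecessor
#1=d depends on [0:d]
#2=d depends on [1:d]
#3=e has no predecessor
#4=e depends on [3:e]
#5=d depends on [2:d]
#6=e depends on [4:e]
#7=d depends on [5:d]
sources: [0:d, 3:e]
N(rest) = Σ N(rest − s) over sources s of rest; N(one piece) = 1:
  size 1 → [6]=1  [7]=1
  size 2 → [4,6]=1  [5,7]=1  [6,7]=2
  size 3 → [2,5,7]=1  [3,4,6]=1  [4,6,7]=3  [5,6,7]=3
  size 4 → [1,2,5,7]=1  [2,5,6,7]=4  [3,4,6,7]=4  [4,5,6,7]=6
  size 5 → [0,1,2,5,7]=1  [1,2,5,6,7]=5  [2,4,5,6,7]=10  [3,4,5,6,7]=10
  size 6 → [0,1,2,5,6,7]=6  [1,2,4,5,6,7]=15  [2,3,4,5,6,7]=20
  first=0(d) contributes 35
  first=3(e) contributes 21
|[w]| = 56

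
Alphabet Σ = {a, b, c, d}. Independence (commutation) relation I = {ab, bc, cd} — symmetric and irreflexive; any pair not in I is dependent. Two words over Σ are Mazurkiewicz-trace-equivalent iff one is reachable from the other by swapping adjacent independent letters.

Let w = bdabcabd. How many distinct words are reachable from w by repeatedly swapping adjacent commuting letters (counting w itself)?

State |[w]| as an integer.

10

#0=b has no predecessor
#1=d depends on [0:b]
#2=a depends on [1:d]
#3=b depends on [1:d]
#4=c depends on [2:a]
#5=a depends on [4:c]
#6=b depends on [3:b]
#7=d depends on [5:a, 6:b]
sources: [0:b]
N(rest) = Σ N(rest − s) over sources s of rest; N(one piece) = 1:
  size 1 → [7]=1
  size 2 → [5,7]=1  [6,7]=1
  size 3 → [3,6,7]=1  [4,5,7]=1  [5,6,7]=2
  size 4 → [2,4,5,7]=1  [3,5,6,7]=3  [4,5,6,7]=3
  size 5 → [2,4,5,6,7]=4  [3,4,5,6,7]=6
  size 6 → [2,3,4,5,6,7]=10
  first=0(b) contributes 10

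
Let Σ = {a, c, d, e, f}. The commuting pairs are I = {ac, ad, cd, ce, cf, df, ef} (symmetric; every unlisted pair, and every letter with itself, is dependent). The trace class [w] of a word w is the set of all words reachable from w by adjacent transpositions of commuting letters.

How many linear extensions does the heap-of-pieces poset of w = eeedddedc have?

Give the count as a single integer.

0(e) covers ∅
1(e) covers 0:e
2(e) covers 1:e
3(d) covers 2:e
4(d) covers 3:d
5(d) covers 4:d
6(e) covers 5:d
7(d) covers 6:e
8(c) covers ∅
floor of heap: 0:e, 8:c
completions by unplaced set U, small U first (add the entries for U minus each lowest piece of U):
  |U|=1: {7}:1  {8}:1
  |U|=2: {6,7}:1  {7,8}:2
  |U|=3: {5,6,7}:1  {6,7,8}:3
  |U|=4: {4,5,6,7}:1  {5,6,7,8}:4
  |U|=5: {3,4,5,6,7}:1  {4,5,6,7,8}:5
  |U|=6: {2,3,4,5,6,7}:1  {3,4,5,6,7,8}:6
  |U|=7: {1,2,3,4,5,6,7}:1  {2,3,4,5,6,7,8}:7
  start at 0(e): 8
  start at 8(c): 1
sum over floor = 9

9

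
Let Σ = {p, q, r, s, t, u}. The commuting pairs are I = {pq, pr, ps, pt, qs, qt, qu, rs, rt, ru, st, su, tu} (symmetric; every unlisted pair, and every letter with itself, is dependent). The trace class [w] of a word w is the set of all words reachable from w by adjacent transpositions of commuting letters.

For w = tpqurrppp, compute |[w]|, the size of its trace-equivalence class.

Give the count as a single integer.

0(t) covers ∅
1(p) covers ∅
2(q) covers ∅
3(u) covers 1:p
4(r) covers 2:q
5(r) covers 4:r
6(p) covers 3:u
7(p) covers 6:p
8(p) covers 7:p
floor of heap: 0:t, 1:p, 2:q
completions by unplaced set U, small U first (add the entries for U minus each lowest piece of U):
  |U|=1: {0}:1  {5}:1  {8}:1
  |U|=2: {0,5}:2  {0,8}:2  {4,5}:1  {5,8}:2  {7,8}:1
  |U|=3: {0,4,5}:3  {0,5,8}:6  {0,7,8}:3  {2,4,5}:1  {4,5,8}:3  {5,7,8}:3  {6,7,8}:1
  |U|=4: {0,2,4,5}:4  {0,4,5,8}:12  {0,5,7,8}:12  {0,6,7,8}:4  {2,4,5,8}:4  {3,6,7,8}:1  {4,5,7,8}:6  {5,6,7,8}:4
  |U|=5: {0,2,4,5,8}:20  {0,3,6,7,8}:5  {0,4,5,7,8}:30  {0,5,6,7,8}:20  {1,3,6,7,8}:1  {2,4,5,7,8}:10  {3,5,6,7,8}:5  {4,5,6,7,8}:10
  |U|=6: {0,1,3,6,7,8}:6  {0,2,4,5,7,8}:60  {0,3,5,6,7,8}:30  {0,4,5,6,7,8}:60  {1,3,5,6,7,8}:6  {2,4,5,6,7,8}:20  {3,4,5,6,7,8}:15
  |U|=7: {0,1,3,5,6,7,8}:42  {0,2,4,5,6,7,8}:140  {0,3,4,5,6,7,8}:105  {1,3,4,5,6,7,8}:21  {2,3,4,5,6,7,8}:35
  start at 0(t): 56
  start at 1(p): 280
  start at 2(q): 168
sum over floor = 504

504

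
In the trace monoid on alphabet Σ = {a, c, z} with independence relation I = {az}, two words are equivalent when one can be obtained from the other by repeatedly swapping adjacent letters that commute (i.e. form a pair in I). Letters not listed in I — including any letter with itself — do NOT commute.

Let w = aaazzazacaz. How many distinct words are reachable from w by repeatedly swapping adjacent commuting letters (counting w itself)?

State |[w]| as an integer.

piece 0:a — minimal
piece 1:a rests on {0:a}
piece 2:a rests on {1:a}
piece 3:z — minimal
piece 4:z rests on {3:z}
piece 5:a rests on {2:a}
piece 6:z rests on {4:z}
piece 7:a rests on {5:a}
piece 8:c rests on {6:z, 7:a}
piece 9:a rests on {8:c}
piece 10:z rests on {8:c}
minimal pieces: {0:a, 3:z}
ways to finish when only these pieces remain (= sum over removing one remaining piece with nothing left below it):
  1 left: {9}→1  {10}→1
  2 left: {9,10}→2
  3 left: {8,9,10}→2
  4 left: {6,8,9,10}→2  {7,8,9,10}→2
  5 left: {4,6,8,9,10}→2  {5,7,8,9,10}→2  {6,7,8,9,10}→4
  6 left: {2,5,7,8,9,10}→2  {3,4,6,8,9,10}→2  {4,6,7,8,9,10}→6  {5,6,7,8,9,10}→6
  7 left: {1,2,5,7,8,9,10}→2  {2,5,6,7,8,9,10}→8  {3,4,6,7,8,9,10}→8  {4,5,6,7,8,9,10}→12
  8 left: {0,1,2,5,7,8,9,10}→2  {1,2,5,6,7,8,9,10}→10  {2,4,5,6,7,8,9,10}→20  {3,4,5,6,7,8,9,10}→20
  9 left: {0,1,2,5,6,7,8,9,10}→12  {1,2,4,5,6,7,8,9,10}→30  {2,3,4,5,6,7,8,9,10}→40
  placing 0:a first → 70 extensions
  placing 3:z first → 42 extensions
total linear extensions = 112

112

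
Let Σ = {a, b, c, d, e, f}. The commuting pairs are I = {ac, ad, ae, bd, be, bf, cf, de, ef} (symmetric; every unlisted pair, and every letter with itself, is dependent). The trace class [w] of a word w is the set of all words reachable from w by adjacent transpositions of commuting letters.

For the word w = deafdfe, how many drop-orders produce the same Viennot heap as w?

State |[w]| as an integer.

0(d) covers ∅
1(e) covers ∅
2(a) covers ∅
3(f) covers 0:d, 2:a
4(d) covers 3:f
5(f) covers 4:d
6(e) covers 1:e
floor of heap: 0:d, 1:e, 2:a
completions by unplaced set U, small U first (add the entries for U minus each lowest piece of U):
  |U|=1: {5}:1  {6}:1
  |U|=2: {1,6}:1  {4,5}:1  {5,6}:2
  |U|=3: {1,5,6}:3  {3,4,5}:1  {4,5,6}:3
  |U|=4: {0,3,4,5}:1  {1,4,5,6}:6  {2,3,4,5}:1  {3,4,5,6}:4
  |U|=5: {0,2,3,4,5}:2  {0,3,4,5,6}:5  {1,3,4,5,6}:10  {2,3,4,5,6}:5
  start at 0(d): 15
  start at 1(e): 12
  start at 2(a): 15
sum over floor = 42

42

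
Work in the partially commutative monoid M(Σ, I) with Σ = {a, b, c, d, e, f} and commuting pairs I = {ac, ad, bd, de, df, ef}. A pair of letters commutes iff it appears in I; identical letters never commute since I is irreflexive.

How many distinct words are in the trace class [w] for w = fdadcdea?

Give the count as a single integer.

#0=f has no predecessor
#1=d has no predecessor
#2=a depends on [0:f]
#3=d depends on [1:d]
#4=c depends on [0:f, 3:d]
#5=d depends on [4:c]
#6=e depends on [2:a, 4:c]
#7=a depends on [6:e]
sources: [0:f, 1:d]
N(rest) = Σ N(rest − s) over sources s of rest; N(one piece) = 1:
  size 1 → [5]=1  [7]=1
  size 2 → [5,7]=2  [6,7]=1
  size 3 → [2,6,7]=1  [5,6,7]=3
  size 4 → [2,5,6,7]=4  [4,5,6,7]=3
  size 5 → [2,4,5,6,7]=7  [3,4,5,6,7]=3
  size 6 → [0,2,4,5,6,7]=7  [1,3,4,5,6,7]=3  [2,3,4,5,6,7]=10
  first=0(f) contributes 13
  first=1(d) contributes 17
|[w]| = 30

30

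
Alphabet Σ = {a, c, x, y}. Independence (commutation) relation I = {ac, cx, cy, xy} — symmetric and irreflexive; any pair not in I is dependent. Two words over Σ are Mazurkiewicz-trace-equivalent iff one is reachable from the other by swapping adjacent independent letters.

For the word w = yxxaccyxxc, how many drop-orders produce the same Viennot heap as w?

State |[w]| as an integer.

piece 0:y — minimal
piece 1:x — minimal
piece 2:x rests on {1:x}
piece 3:a rests on {0:y, 2:x}
piece 4:c — minimal
piece 5:c rests on {4:c}
piece 6:y rests on {3:a}
piece 7:x rests on {3:a}
piece 8:x rests on {7:x}
piece 9:c rests on {5:c}
minimal pieces: {0:y, 1:x, 4:c}
ways to finish when only these pieces remain (= sum over removing one remaining piece with nothing left below it):
  1 left: {6}→1  {8}→1  {9}→1
  2 left: {5,9}→1  {6,8}→2  {6,9}→2  {7,8}→1  {8,9}→2
  3 left: {4,5,9}→1  {5,6,9}→3  {5,8,9}→3  {6,7,8}→3  {6,8,9}→6  {7,8,9}→3
  4 left: {3,6,7,8}→3  {4,5,6,9}→4  {4,5,8,9}→4  {5,6,8,9}→12  {5,7,8,9}→6  {6,7,8,9}→12
  5 left: {0,3,6,7,8}→3  {2,3,6,7,8}→3  {3,6,7,8,9}→15  {4,5,6,8,9}→20  {4,5,7,8,9}→10  {5,6,7,8,9}→30
  6 left: {0,2,3,6,7,8}→6  {0,3,6,7,8,9}→18  {1,2,3,6,7,8}→3  {2,3,6,7,8,9}→18  {3,5,6,7,8,9}→45  {4,5,6,7,8,9}→60
  7 left: {0,1,2,3,6,7,8}→9  {0,2,3,6,7,8,9}→42  {0,3,5,6,7,8,9}→63  {1,2,3,6,7,8,9}→21  {2,3,5,6,7,8,9}→63  {3,4,5,6,7,8,9}→105
  8 left: {0,1,2,3,6,7,8,9}→72  {0,2,3,5,6,7,8,9}→168  {0,3,4,5,6,7,8,9}→168  {1,2,3,5,6,7,8,9}→84  {2,3,4,5,6,7,8,9}→168
  placing 0:y first → 252 extensions
  placing 1:x first → 504 extensions
  placing 4:c first → 324 extensions
total linear extensions = 1080

1080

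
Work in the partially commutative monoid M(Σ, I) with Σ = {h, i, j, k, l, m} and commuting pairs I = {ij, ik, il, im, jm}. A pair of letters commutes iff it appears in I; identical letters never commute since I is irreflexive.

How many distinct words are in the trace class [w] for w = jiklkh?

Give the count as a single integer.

piece 0:j — minimal
piece 1:i — minimal
piece 2:k rests on {0:j}
piece 3:l rests on {2:k}
piece 4:k rests on {3:l}
piece 5:h rests on {1:i, 4:k}
minimal pieces: {0:j, 1:i}
ways to finish when only these pieces remain (= sum over removing one remaining piece with nothing left below it):
  1 left: {5}→1
  2 left: {1,5}→1  {4,5}→1
  3 left: {1,4,5}→2  {3,4,5}→1
  4 left: {1,3,4,5}→3  {2,3,4,5}→1
  placing 0:j first → 4 extensions
  placing 1:i first → 1 extensions
total linear extensions = 5

5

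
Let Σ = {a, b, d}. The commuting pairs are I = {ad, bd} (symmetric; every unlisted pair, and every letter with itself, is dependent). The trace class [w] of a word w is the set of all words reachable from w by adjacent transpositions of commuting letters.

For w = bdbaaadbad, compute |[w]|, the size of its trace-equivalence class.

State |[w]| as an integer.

120

piece 0:b — minimal
piece 1:d — minimal
piece 2:b rests on {0:b}
piece 3:a rests on {2:b}
piece 4:a rests on {3:a}
piece 5:a rests on {4:a}
piece 6:d rests on {1:d}
piece 7:b rests on {5:a}
piece 8:a rests on {7:b}
piece 9:d rests on {6:d}
minimal pieces: {0:b, 1:d}
ways to finish when only these pieces remain (= sum over removing one remaining piece with nothing left below it):
  1 left: {8}→1  {9}→1
  2 left: {6,9}→1  {7,8}→1  {8,9}→2
  3 left: {1,6,9}→1  {5,7,8}→1  {6,8,9}→3  {7,8,9}→3
  4 left: {1,6,8,9}→4  {4,5,7,8}→1  {5,7,8,9}→4  {6,7,8,9}→6
  5 left: {1,6,7,8,9}→10  {3,4,5,7,8}→1  {4,5,7,8,9}→5  {5,6,7,8,9}→10
  6 left: {1,5,6,7,8,9}→20  {2,3,4,5,7,8}→1  {3,4,5,7,8,9}→6  {4,5,6,7,8,9}→15
  7 left: {0,2,3,4,5,7,8}→1  {1,4,5,6,7,8,9}→35  {2,3,4,5,7,8,9}→7  {3,4,5,6,7,8,9}→21
  8 left: {0,2,3,4,5,7,8,9}→8  {1,3,4,5,6,7,8,9}→56  {2,3,4,5,6,7,8,9}→28
  placing 0:b first → 84 extensions
  placing 1:d first → 36 extensions
total linear extensions = 120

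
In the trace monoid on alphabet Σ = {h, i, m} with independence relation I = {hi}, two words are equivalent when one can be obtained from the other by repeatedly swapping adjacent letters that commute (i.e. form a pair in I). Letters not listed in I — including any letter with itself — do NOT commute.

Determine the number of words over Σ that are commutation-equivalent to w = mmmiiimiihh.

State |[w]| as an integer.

0(m) covers ∅
1(m) covers 0:m
2(m) covers 1:m
3(i) covers 2:m
4(i) covers 3:i
5(i) covers 4:i
6(m) covers 5:i
7(i) covers 6:m
8(i) covers 7:i
9(h) covers 6:m
10(h) covers 9:h
floor of heap: 0:m
completions by unplaced set U, small U first (add the entries for U minus each lowest piece of U):
  |U|=1: {8}:1  {10}:1
  |U|=2: {7,8}:1  {8,10}:2  {9,10}:1
  |U|=3: {7,8,10}:3  {8,9,10}:3
  |U|=4: {7,8,9,10}:6
  |U|=5: {6,7,8,9,10}:6
  |U|=6: {5,6,7,8,9,10}:6
  |U|=7: {4,5,6,7,8,9,10}:6
  |U|=8: {3,4,5,6,7,8,9,10}:6
  |U|=9: {2,3,4,5,6,7,8,9,10}:6
  start at 0(m): 6

6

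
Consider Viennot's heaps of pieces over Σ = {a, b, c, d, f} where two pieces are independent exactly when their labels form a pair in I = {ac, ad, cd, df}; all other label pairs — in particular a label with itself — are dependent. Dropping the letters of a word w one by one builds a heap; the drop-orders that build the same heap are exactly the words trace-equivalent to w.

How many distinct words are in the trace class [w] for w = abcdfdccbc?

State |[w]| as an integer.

piece 0:a — minimal
piece 1:b rests on {0:a}
piece 2:c rests on {1:b}
piece 3:d rests on {1:b}
piece 4:f rests on {2:c}
piece 5:d rests on {3:d}
piece 6:c rests on {4:f}
piece 7:c rests on {6:c}
piece 8:b rests on {5:d, 7:c}
piece 9:c rests on {8:b}
minimal pieces: {0:a}
ways to finish when only these pieces remain (= sum over removing one remaining piece with nothing left below it):
  1 left: {9}→1
  2 left: {8,9}→1
  3 left: {5,8,9}→1  {7,8,9}→1
  4 left: {3,5,8,9}→1  {5,7,8,9}→2  {6,7,8,9}→1
  5 left: {3,5,7,8,9}→3  {4,6,7,8,9}→1  {5,6,7,8,9}→3
  6 left: {2,4,6,7,8,9}→1  {3,5,6,7,8,9}→6  {4,5,6,7,8,9}→4
  7 left: {2,4,5,6,7,8,9}→5  {3,4,5,6,7,8,9}→10
  8 left: {2,3,4,5,6,7,8,9}→15
  placing 0:a first → 15 extensions

15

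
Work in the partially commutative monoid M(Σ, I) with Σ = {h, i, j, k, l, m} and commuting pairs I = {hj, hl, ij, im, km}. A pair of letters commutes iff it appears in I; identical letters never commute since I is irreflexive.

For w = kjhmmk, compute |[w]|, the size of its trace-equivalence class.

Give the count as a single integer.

0(k) covers ∅
1(j) covers 0:k
2(h) covers 0:k
3(m) covers 1:j, 2:h
4(m) covers 3:m
5(k) covers 1:j, 2:h
floor of heap: 0:k
completions by unplaced set U, small U first (add the entries for U minus each lowest piece of U):
  |U|=1: {4}:1  {5}:1
  |U|=2: {3,4}:1  {4,5}:2
  |U|=3: {3,4,5}:3
  |U|=4: {1,3,4,5}:3  {2,3,4,5}:3
  start at 0(k): 6

6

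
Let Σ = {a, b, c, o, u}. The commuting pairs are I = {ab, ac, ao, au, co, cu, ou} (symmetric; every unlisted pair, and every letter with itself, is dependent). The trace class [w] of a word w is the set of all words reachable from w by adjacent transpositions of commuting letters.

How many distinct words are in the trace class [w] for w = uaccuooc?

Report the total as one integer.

1680

#0=u has no predecessor
#1=a has no predecessor
#2=c has no predecessor
#3=c depends on [2:c]
#4=u depends on [0:u]
#5=o has no predecessor
#6=o depends on [5:o]
#7=c depends on [3:c]
sources: [0:u, 1:a, 2:c, 5:o]
N(rest) = Σ N(rest − s) over sources s of rest; N(one piece) = 1:
  size 1 → [1]=1  [4]=1  [6]=1  [7]=1
  size 2 → [0,4]=1  [1,4]=2  [1,6]=2  [1,7]=2  [3,7]=1  [4,6]=2  [4,7]=2  [5,6]=1  [6,7]=2
  size 3 → [0,1,4]=3  [0,4,6]=3  [0,4,7]=3  [1,3,7]=3  [1,4,6]=6  [1,4,7]=6  [1,5,6]=3  [1,6,7]=6  [2,3,7]=1  [3,4,7]=3  [3,6,7]=3  [4,5,6]=3  [4,6,7]=6  [5,6,7]=3
  size 4 → [0,1,4,6]=12  [0,1,4,7]=12  [0,3,4,7]=6  [0,4,5,6]=6  [0,4,6,7]=12  [1,2,3,7]=4  [1,3,4,7]=12  [1,3,6,7]=12  [1,4,5,6]=12  [1,4,6,7]=24  [1,5,6,7]=12  [2,3,4,7]=4  [2,3,6,7]=4  [3,4,6,7]=12  [3,5,6,7]=6  [4,5,6,7]=12
  size 5 → [0,1,3,4,7]=30  [0,1,4,5,6]=30  [0,1,4,6,7]=60  [0,2,3,4,7]=10  [0,3,4,6,7]=30  [0,4,5,6,7]=30  [1,2,3,4,7]=20  [1,2,3,6,7]=20  [1,3,4,6,7]=60  [1,3,5,6,7]=30  [1,4,5,6,7]=60  [2,3,4,6,7]=20  [2,3,5,6,7]=10  [3,4,5,6,7]=30
  size 6 → [0,1,2,3,4,7]=60  [0,1,3,4,6,7]=180  [0,1,4,5,6,7]=180  [0,2,3,4,6,7]=60  [0,3,4,5,6,7]=90  [1,2,3,4,6,7]=120  [1,2,3,5,6,7]=60  [1,3,4,5,6,7]=180  [2,3,4,5,6,7]=60
  first=0(u) contributes 420
  first=1(a) contributes 210
  first=2(c) contributes 630
  first=5(o) contributes 420
|[w]| = 1680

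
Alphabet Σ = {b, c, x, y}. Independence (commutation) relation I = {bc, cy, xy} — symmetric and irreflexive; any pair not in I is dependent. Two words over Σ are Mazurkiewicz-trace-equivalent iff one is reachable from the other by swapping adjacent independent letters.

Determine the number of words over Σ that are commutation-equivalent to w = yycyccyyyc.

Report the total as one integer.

piece 0:y — minimal
piece 1:y rests on {0:y}
piece 2:c — minimal
piece 3:y rests on {1:y}
piece 4:c rests on {2:c}
piece 5:c rests on {4:c}
piece 6:y rests on {3:y}
piece 7:y rests on {6:y}
piece 8:y rests on {7:y}
piece 9:c rests on {5:c}
minimal pieces: {0:y, 2:c}
ways to finish when only these pieces remain (= sum over removing one remaining piece with nothing left below it):
  1 left: {8}→1  {9}→1
  2 left: {5,9}→1  {7,8}→1  {8,9}→2
  3 left: {4,5,9}→1  {5,8,9}→3  {6,7,8}→1  {7,8,9}→3
  4 left: {2,4,5,9}→1  {3,6,7,8}→1  {4,5,8,9}→4  {5,7,8,9}→6  {6,7,8,9}→4
  5 left: {1,3,6,7,8}→1  {2,4,5,8,9}→5  {3,6,7,8,9}→5  {4,5,7,8,9}→10  {5,6,7,8,9}→10
  6 left: {0,1,3,6,7,8}→1  {1,3,6,7,8,9}→6  {2,4,5,7,8,9}→15  {3,5,6,7,8,9}→15  {4,5,6,7,8,9}→20
  7 left: {0,1,3,6,7,8,9}→7  {1,3,5,6,7,8,9}→21  {2,4,5,6,7,8,9}→35  {3,4,5,6,7,8,9}→35
  8 left: {0,1,3,5,6,7,8,9}→28  {1,3,4,5,6,7,8,9}→56  {2,3,4,5,6,7,8,9}→70
  placing 0:y first → 126 extensions
  placing 2:c first → 84 extensions
total linear extensions = 210

210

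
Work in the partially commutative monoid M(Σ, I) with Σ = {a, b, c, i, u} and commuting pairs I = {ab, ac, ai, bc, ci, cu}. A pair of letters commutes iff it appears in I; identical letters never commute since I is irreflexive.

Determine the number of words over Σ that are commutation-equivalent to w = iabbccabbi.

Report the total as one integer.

1260

0(i) covers ∅
1(a) covers ∅
2(b) covers 0:i
3(b) covers 2:b
4(c) covers ∅
5(c) covers 4:c
6(a) covers 1:a
7(b) covers 3:b
8(b) covers 7:b
9(i) covers 8:b
floor of heap: 0:i, 1:a, 4:c
completions by unplaced set U, small U first (add the entries for U minus each lowest piece of U):
  |U|=1: {5}:1  {6}:1  {9}:1
  |U|=2: {1,6}:1  {4,5}:1  {5,6}:2  {5,9}:2  {6,9}:2  {8,9}:1
  |U|=3: {1,5,6}:3  {1,6,9}:3  {4,5,6}:3  {4,5,9}:3  {5,6,9}:6  {5,8,9}:3  {6,8,9}:3  {7,8,9}:1
  |U|=4: {1,4,5,6}:6  {1,5,6,9}:12  {1,6,8,9}:6  {3,7,8,9}:1  {4,5,6,9}:12  {4,5,8,9}:6  {5,6,8,9}:12  {5,7,8,9}:4  {6,7,8,9}:4
  |U|=5: {1,4,5,6,9}:30  {1,5,6,8,9}:30  {1,6,7,8,9}:10  {2,3,7,8,9}:1  {3,5,7,8,9}:5  {3,6,7,8,9}:5  {4,5,6,8,9}:30  {4,5,7,8,9}:10  {5,6,7,8,9}:20
  |U|=6: {0,2,3,7,8,9}:1  {1,3,6,7,8,9}:15  {1,4,5,6,8,9}:90  {1,5,6,7,8,9}:60  {2,3,5,7,8,9}:6  {2,3,6,7,8,9}:6  {3,4,5,7,8,9}:15  {3,5,6,7,8,9}:30  {4,5,6,7,8,9}:60
  |U|=7: {0,2,3,5,7,8,9}:7  {0,2,3,6,7,8,9}:7  {1,2,3,6,7,8,9}:21  {1,3,5,6,7,8,9}:105  {1,4,5,6,7,8,9}:210  {2,3,4,5,7,8,9}:21  {2,3,5,6,7,8,9}:42  {3,4,5,6,7,8,9}:105
  |U|=8: {0,1,2,3,6,7,8,9}:28  {0,2,3,4,5,7,8,9}:28  {0,2,3,5,6,7,8,9}:56  {1,2,3,5,6,7,8,9}:168  {1,3,4,5,6,7,8,9}:420  {2,3,4,5,6,7,8,9}:168
  start at 0(i): 756
  start at 1(a): 252
  start at 4(c): 252
sum over floor = 1260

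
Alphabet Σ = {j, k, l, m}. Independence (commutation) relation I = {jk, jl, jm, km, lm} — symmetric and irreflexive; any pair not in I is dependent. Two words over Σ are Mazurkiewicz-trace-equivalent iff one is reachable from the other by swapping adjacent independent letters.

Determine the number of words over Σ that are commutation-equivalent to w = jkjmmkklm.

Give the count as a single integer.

drop 0:j onto floor
drop 1:k onto floor
drop 2:j onto {0:j}
drop 3:m onto floor
drop 4:m onto {3:m}
drop 5:k onto {1:k}
drop 6:k onto {5:k}
drop 7:l onto {6:k}
drop 8:m onto {4:m}
ground layer = {0:j, 1:k, 3:m}
drop-orders for the pieces not yet dropped (sum over which currently-grounded one goes next):
  1 to go: {2} 1  {7} 1  {8} 1
  2 to go: {0,2} 1  {2,7} 2  {2,8} 2  {4,8} 1  {6,7} 1  {7,8} 2
  3 to go: {0,2,7} 3  {0,2,8} 3  {2,4,8} 3  {2,6,7} 3  {2,7,8} 6  {3,4,8} 1  {4,7,8} 3  {5,6,7} 1  {6,7,8} 3
  4 to go: {0,2,4,8} 6  {0,2,6,7} 6  {0,2,7,8} 12  {1,5,6,7} 1  {2,3,4,8} 4  {2,4,7,8} 12  {2,5,6,7} 4  {2,6,7,8} 12  {3,4,7,8} 4  {4,6,7,8} 6  {5,6,7,8} 4
  5 to go: {0,2,3,4,8} 10  {0,2,4,7,8} 30  {0,2,5,6,7} 10  {0,2,6,7,8} 30  {1,2,5,6,7} 5  {1,5,6,7,8} 5  {2,3,4,7,8} 20  {2,4,6,7,8} 30  {2,5,6,7,8} 20  {3,4,6,7,8} 10  {4,5,6,7,8} 10
  6 to go: {0,1,2,5,6,7} 15  {0,2,3,4,7,8} 60  {0,2,4,6,7,8} 90  {0,2,5,6,7,8} 60  {1,2,5,6,7,8} 30  {1,4,5,6,7,8} 15  {2,3,4,6,7,8} 60  {2,4,5,6,7,8} 60  {3,4,5,6,7,8} 20
  7 to go: {0,1,2,5,6,7,8} 105  {0,2,3,4,6,7,8} 210  {0,2,4,5,6,7,8} 210  {1,2,4,5,6,7,8} 105  {1,3,4,5,6,7,8} 35  {2,3,4,5,6,7,8} 140
  if 0:j drops first: 280 orders
  if 1:k drops first: 560 orders
  if 3:m drops first: 420 orders
heap linearizations: 1260

1260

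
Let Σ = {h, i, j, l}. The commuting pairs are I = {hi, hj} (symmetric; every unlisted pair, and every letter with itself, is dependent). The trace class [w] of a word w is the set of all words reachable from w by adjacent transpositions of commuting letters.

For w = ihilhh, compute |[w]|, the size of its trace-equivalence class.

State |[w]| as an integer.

3

drop 0:i onto floor
drop 1:h onto floor
drop 2:i onto {0:i}
drop 3:l onto {1:h, 2:i}
drop 4:h onto {3:l}
drop 5:h onto {4:h}
ground layer = {0:i, 1:h}
drop-orders for the pieces not yet dropped (sum over which currently-grounded one goes next):
  1 to go: {5} 1
  2 to go: {4,5} 1
  3 to go: {3,4,5} 1
  4 to go: {1,3,4,5} 1  {2,3,4,5} 1
  if 0:i drops first: 2 orders
  if 1:h drops first: 1 orders
heap linearizations: 3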